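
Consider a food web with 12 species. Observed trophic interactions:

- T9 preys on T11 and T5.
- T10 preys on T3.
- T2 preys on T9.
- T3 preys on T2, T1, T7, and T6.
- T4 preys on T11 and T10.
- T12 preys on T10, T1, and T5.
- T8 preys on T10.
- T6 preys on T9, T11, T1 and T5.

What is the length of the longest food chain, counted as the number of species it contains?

One longest chain: T5 → T9 → T2 → T3 → T10 → T12.
It has 6 species and 5 links.

6 species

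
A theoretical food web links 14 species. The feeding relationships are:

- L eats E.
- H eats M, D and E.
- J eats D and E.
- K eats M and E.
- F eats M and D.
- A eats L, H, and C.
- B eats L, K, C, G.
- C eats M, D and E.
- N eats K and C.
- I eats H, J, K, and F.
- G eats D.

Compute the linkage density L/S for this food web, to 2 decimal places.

There are L = 27 links among S = 14 species.
L/S = 27/14 = 1.9286 ≈ 1.93.

L/S = 1.93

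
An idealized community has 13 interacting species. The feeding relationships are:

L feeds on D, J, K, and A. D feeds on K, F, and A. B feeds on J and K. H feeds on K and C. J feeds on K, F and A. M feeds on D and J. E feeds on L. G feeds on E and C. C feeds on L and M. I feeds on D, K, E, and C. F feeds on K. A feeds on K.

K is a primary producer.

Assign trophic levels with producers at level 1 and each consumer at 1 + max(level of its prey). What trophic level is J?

Trophic level 3

K is a producer → level 1.
F eats K → level 2.
J eats F (level 2); other prey at levels: K 1, A 2 → level 3.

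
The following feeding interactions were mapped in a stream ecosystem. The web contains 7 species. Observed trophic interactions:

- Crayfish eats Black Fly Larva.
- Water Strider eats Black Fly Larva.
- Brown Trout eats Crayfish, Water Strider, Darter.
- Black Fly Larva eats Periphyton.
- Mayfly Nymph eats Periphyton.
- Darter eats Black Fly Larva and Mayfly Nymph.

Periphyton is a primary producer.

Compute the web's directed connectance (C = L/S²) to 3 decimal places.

The web has S = 7 species and L = 9 feeding links.
C = L / S² = 9 / 49 = 0.1837 ≈ 0.184.

C = 0.184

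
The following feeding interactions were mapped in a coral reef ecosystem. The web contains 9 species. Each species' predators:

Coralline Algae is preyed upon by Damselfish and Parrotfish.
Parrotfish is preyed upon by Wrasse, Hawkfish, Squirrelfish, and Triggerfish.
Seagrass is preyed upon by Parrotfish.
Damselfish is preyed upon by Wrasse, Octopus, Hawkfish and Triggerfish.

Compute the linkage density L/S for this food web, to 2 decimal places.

There are L = 11 links among S = 9 species.
L/S = 11/9 = 1.2222 ≈ 1.22.

L/S = 1.22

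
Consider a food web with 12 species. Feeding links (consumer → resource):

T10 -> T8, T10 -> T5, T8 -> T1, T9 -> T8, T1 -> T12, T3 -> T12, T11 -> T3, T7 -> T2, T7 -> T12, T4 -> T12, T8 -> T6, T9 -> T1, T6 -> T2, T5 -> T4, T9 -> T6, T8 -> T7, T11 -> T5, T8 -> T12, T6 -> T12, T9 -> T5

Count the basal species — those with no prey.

2

Basal species (no prey listed): T12, T2.
Count: 2.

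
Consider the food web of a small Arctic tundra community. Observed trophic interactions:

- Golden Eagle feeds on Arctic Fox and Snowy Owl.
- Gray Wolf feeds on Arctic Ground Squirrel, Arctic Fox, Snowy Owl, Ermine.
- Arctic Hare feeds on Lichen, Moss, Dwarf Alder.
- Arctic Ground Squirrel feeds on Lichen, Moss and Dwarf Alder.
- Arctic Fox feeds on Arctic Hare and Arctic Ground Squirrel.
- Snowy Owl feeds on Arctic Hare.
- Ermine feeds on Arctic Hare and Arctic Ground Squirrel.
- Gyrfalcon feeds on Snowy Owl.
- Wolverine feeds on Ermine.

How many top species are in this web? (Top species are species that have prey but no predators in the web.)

4

Top species (has prey, but nothing eats it): Gray Wolf, Golden Eagle, Wolverine, Gyrfalcon.
Count: 4.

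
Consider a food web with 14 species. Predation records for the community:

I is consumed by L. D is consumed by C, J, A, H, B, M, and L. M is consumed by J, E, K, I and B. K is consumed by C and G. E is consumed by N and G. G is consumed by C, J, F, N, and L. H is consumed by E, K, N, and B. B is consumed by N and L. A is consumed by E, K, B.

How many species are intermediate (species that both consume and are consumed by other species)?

Intermediate species (has both prey and predators): M, A, H, E, I, K, B, G.
Count: 8.

8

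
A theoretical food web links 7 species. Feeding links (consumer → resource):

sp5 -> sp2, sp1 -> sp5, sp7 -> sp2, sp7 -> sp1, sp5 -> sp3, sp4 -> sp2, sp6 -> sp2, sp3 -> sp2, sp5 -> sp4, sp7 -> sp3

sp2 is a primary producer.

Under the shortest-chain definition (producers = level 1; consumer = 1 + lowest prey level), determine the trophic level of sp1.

sp2 is a producer → level 1.
sp5 eats sp2 → level 2.
sp1 eats sp5 → level 3.
No prey of sp1 is below level 2, so 3 is the minimum.

Trophic level 3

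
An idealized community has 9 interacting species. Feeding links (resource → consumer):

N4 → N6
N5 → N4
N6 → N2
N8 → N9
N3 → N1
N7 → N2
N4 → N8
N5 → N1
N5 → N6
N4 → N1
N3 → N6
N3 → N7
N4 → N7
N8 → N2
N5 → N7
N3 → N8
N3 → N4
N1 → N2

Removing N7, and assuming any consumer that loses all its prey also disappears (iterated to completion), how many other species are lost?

0

Remove N7.
Every predator of it retains at least one other prey: N2 still has N6, N1, N8.
No consumer loses all prey, so no secondary extinctions occur.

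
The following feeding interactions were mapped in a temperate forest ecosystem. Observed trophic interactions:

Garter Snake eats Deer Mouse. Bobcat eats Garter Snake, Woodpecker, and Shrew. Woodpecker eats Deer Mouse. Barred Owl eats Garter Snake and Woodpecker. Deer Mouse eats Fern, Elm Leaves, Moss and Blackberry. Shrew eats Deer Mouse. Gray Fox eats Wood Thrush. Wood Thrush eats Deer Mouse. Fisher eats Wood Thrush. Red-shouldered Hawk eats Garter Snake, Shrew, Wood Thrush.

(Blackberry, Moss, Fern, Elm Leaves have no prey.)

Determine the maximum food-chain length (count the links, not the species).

One longest chain: Blackberry → Deer Mouse → Wood Thrush → Gray Fox.
It has 4 species and 3 links.

3 links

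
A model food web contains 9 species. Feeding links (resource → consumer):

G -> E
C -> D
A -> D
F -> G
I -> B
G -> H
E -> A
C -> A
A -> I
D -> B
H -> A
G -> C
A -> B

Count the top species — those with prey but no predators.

Top species (has prey, but nothing eats it): B.
Count: 1.

1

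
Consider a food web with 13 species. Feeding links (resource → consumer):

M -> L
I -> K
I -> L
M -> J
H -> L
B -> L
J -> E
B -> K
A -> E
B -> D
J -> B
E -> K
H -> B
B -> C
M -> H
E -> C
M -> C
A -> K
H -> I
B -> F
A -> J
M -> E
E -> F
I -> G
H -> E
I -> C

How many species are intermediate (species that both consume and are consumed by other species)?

Intermediate species (has both prey and predators): H, J, E, B, I.
Count: 5.

5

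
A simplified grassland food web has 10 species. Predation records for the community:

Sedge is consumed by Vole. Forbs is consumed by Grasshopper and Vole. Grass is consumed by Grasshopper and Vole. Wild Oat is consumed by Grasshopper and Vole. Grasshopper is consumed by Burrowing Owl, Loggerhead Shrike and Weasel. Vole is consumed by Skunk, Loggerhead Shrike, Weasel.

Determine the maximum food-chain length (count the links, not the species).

2 links

One longest chain: Sedge → Vole → Loggerhead Shrike.
It has 3 species and 2 links.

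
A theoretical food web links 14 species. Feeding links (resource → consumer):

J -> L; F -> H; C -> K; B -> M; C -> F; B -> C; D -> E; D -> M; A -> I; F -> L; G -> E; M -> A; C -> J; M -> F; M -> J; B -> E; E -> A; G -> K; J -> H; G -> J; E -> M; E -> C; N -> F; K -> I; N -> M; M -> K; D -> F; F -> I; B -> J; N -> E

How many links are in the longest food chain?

4 links

One longest chain: B → E → C → J → L.
It has 5 species and 4 links.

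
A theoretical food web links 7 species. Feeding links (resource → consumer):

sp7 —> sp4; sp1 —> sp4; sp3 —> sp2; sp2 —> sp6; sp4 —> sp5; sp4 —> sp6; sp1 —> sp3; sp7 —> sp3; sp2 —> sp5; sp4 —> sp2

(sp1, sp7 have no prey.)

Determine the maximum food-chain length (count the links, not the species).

3 links

One longest chain: sp1 → sp3 → sp2 → sp6.
It has 4 species and 3 links.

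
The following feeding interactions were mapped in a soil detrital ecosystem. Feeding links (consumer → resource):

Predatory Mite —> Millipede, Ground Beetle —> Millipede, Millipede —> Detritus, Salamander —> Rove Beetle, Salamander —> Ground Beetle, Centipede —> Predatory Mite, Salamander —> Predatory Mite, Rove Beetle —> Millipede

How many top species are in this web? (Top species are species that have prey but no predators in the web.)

Top species (has prey, but nothing eats it): Centipede, Salamander.
Count: 2.

2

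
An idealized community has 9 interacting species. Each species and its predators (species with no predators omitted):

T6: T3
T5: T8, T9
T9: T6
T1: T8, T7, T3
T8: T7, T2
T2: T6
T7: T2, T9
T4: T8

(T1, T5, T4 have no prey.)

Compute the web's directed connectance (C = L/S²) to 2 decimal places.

C = 0.16

The web has S = 9 species and L = 13 feeding links.
C = L / S² = 13 / 81 = 0.1605 ≈ 0.16.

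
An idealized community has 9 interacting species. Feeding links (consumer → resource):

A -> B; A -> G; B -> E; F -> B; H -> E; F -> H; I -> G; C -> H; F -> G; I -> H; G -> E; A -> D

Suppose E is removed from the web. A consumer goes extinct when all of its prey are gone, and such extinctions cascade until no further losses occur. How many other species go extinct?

6

Remove E.
Round 1: B (all prey gone), G (all prey gone), H (all prey gone) → extinct.
Round 2: F (all prey gone), C (all prey gone), I (all prey gone) → extinct.
No further losses. Total secondary extinctions: 6.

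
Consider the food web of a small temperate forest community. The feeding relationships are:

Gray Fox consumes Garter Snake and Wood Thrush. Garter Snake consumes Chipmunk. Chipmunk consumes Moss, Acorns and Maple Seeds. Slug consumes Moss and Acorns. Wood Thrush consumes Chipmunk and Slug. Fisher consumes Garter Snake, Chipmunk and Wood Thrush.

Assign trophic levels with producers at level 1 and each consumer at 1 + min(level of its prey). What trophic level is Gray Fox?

Acorns is a producer → level 1.
Chipmunk eats Acorns → level 2.
Garter Snake eats Chipmunk → level 3.
Gray Fox eats Garter Snake → level 4.
No prey of Gray Fox is below level 3, so 4 is the minimum.

Trophic level 4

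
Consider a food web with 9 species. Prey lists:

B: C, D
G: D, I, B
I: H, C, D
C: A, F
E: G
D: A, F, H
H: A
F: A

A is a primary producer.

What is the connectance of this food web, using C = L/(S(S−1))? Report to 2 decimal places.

C = 0.22

The web has S = 9 species and L = 16 feeding links.
C = L / (S(S−1)) = 16 / 72 = 0.2222 ≈ 0.22.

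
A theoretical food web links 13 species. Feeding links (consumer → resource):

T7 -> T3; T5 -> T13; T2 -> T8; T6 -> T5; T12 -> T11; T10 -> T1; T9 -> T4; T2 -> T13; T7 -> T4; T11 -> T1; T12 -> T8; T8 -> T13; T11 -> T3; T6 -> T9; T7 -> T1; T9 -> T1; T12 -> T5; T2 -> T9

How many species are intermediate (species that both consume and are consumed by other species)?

Intermediate species (has both prey and predators): T9, T5, T8, T11.
Count: 4.

4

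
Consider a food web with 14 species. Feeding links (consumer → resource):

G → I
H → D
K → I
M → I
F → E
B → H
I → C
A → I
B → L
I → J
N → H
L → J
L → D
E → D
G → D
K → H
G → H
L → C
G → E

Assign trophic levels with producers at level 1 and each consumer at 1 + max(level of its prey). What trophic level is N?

Trophic level 3

D is a producer → level 1.
H eats D → level 2.
N eats H → level 3.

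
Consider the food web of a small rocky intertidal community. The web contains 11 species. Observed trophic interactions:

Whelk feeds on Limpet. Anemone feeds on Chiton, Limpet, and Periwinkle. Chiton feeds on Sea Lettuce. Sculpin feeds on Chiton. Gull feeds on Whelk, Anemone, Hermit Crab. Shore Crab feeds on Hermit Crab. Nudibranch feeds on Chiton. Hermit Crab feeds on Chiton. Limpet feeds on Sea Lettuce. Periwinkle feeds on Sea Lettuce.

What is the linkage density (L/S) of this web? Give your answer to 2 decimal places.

There are L = 14 links among S = 11 species.
L/S = 14/11 = 1.2727 ≈ 1.27.

L/S = 1.27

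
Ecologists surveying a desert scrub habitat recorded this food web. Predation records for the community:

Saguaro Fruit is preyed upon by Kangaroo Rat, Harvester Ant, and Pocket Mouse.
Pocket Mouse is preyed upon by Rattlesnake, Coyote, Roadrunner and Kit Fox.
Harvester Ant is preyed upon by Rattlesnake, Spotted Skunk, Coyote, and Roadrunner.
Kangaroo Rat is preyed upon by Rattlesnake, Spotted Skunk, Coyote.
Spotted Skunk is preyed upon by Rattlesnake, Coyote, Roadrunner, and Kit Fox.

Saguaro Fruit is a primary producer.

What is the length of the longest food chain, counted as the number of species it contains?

One longest chain: Saguaro Fruit → Kangaroo Rat → Spotted Skunk → Roadrunner.
It has 4 species and 3 links.

4 species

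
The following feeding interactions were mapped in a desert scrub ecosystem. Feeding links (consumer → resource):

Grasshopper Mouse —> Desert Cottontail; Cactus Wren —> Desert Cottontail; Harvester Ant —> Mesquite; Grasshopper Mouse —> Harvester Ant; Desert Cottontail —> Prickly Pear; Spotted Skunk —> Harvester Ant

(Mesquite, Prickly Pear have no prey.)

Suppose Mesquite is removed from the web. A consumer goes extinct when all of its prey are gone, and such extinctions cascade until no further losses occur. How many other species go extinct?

2

Remove Mesquite.
Round 1: Harvester Ant (all prey gone) → extinct.
Round 2: Spotted Skunk (all prey gone) → extinct.
No further losses. Total secondary extinctions: 2.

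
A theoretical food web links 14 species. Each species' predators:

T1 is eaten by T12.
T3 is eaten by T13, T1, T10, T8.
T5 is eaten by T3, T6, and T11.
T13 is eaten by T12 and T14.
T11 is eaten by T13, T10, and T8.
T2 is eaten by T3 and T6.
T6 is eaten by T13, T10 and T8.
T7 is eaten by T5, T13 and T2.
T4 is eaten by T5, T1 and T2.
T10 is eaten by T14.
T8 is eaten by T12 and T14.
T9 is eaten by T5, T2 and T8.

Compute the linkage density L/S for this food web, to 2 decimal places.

There are L = 30 links among S = 14 species.
L/S = 30/14 = 2.1429 ≈ 2.14.

L/S = 2.14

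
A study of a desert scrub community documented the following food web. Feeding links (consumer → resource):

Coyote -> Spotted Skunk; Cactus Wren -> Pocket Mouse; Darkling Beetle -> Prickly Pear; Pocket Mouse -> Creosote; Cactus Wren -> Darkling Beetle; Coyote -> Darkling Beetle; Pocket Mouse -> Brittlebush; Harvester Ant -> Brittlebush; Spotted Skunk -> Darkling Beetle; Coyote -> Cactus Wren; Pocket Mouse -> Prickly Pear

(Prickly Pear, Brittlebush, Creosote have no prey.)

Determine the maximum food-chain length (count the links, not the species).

3 links

One longest chain: Prickly Pear → Pocket Mouse → Cactus Wren → Coyote.
It has 4 species and 3 links.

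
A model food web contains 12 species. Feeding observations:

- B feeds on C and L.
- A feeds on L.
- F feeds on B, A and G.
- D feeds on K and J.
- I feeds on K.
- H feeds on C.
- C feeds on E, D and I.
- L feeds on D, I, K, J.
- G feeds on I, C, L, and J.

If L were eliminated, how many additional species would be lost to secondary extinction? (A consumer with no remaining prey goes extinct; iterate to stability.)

1

Remove L.
Round 1: A (all prey gone) → extinct.
No further losses. Total secondary extinctions: 1.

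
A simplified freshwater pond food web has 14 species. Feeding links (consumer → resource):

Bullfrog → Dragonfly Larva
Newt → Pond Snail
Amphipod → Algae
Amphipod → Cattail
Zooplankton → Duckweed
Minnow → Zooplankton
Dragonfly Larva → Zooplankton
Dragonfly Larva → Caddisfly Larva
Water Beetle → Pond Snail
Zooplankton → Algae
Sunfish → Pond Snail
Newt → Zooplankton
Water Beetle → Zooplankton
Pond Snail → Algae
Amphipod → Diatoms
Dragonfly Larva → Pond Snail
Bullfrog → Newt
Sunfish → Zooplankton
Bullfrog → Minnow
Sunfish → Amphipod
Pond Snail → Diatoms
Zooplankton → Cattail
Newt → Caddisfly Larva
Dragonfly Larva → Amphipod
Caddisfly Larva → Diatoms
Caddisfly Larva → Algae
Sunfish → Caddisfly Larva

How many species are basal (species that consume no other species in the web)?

4

Basal species (no prey listed): Algae, Diatoms, Duckweed, Cattail.
Count: 4.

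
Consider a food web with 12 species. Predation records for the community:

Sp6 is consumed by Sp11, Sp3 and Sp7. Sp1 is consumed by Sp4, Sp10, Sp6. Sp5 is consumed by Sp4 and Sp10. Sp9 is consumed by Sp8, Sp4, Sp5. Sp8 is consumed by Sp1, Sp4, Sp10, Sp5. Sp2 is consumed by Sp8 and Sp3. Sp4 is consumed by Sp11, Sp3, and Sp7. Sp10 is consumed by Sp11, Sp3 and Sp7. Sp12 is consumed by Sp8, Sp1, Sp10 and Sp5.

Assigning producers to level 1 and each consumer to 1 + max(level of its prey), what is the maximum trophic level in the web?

Producers (level 1): Sp2, Sp12, Sp9.
Sp2 → Sp8 → Sp1 → Sp6 → Sp7 gives Sp7 level 5.
No species has a prey at level 5, so no species reaches level 6.

5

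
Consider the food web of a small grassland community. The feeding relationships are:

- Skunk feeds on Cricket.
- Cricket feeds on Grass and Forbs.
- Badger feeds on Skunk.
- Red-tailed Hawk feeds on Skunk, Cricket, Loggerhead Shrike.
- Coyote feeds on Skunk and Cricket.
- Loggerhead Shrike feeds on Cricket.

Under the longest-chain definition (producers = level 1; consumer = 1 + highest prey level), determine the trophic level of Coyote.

Trophic level 4

Grass is a producer → level 1.
Cricket eats Grass (level 1); other prey at levels: Forbs 1 → level 2.
Skunk eats Cricket → level 3.
Coyote eats Skunk (level 3); other prey at levels: Cricket 2 → level 4.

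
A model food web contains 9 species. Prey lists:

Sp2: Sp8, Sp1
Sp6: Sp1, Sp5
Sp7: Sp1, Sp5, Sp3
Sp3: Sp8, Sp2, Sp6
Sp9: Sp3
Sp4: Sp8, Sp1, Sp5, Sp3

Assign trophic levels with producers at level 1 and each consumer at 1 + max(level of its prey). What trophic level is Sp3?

Sp8 is a producer → level 1.
Sp2 eats Sp8 (level 1); other prey at levels: Sp1 1 → level 2.
Sp3 eats Sp2 (level 2); other prey at levels: Sp8 1, Sp6 2 → level 3.

Trophic level 3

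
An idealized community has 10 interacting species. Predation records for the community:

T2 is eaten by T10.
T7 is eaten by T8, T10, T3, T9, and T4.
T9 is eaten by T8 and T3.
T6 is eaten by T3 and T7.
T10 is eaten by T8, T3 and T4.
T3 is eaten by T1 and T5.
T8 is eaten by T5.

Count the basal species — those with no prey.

2

Basal species (no prey listed): T2, T6.
Count: 2.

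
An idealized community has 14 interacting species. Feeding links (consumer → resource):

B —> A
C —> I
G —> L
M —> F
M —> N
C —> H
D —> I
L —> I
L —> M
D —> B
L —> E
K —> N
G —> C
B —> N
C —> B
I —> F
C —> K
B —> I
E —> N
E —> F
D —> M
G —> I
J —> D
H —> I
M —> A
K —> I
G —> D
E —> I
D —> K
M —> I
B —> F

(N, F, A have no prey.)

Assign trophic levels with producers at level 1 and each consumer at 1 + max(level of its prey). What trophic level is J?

F is a producer → level 1.
I eats F → level 2.
M eats I (level 2); other prey at levels: N 1, F 1, A 1 → level 3.
D eats M (level 3); other prey at levels: I 2, K 3, B 3 → level 4.
J eats D → level 5.

Trophic level 5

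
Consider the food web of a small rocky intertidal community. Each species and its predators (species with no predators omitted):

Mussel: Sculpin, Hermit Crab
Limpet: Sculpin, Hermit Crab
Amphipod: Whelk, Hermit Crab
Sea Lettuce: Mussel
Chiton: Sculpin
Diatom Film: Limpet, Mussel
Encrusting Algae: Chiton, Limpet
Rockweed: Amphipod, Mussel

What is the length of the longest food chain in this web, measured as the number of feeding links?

2 links

One longest chain: Encrusting Algae → Chiton → Sculpin.
It has 3 species and 2 links.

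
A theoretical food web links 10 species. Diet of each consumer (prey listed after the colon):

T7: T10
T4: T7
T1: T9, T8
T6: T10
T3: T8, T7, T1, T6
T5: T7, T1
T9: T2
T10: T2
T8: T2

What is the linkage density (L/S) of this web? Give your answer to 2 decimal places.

There are L = 14 links among S = 10 species.
L/S = 14/10 = 1.4000 ≈ 1.40.

L/S = 1.40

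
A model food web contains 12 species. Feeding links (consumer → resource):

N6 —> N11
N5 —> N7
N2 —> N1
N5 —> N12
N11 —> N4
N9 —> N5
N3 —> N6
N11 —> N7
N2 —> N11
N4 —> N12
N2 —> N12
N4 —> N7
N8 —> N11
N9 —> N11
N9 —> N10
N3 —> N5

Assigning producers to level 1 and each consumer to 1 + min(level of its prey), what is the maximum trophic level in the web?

3

Producers (level 1): N10, N1, N7, N12.
Following each consumer down to its lowest-level prey: N7 → N11 → N6 (levels 1 through 3).
All prey of N6 (N11 2) are at level 2 or above, so N6 is at level 1 + 2 = 3.
Every consumer has at least one prey at level 2 or below, so none exceeds level 3.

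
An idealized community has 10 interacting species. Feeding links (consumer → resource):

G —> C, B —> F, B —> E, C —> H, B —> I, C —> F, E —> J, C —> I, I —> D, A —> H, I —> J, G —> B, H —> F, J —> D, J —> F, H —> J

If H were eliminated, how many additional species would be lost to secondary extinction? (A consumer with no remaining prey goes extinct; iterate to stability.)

1

Remove H.
Round 1: A (all prey gone) → extinct.
No further losses. Total secondary extinctions: 1.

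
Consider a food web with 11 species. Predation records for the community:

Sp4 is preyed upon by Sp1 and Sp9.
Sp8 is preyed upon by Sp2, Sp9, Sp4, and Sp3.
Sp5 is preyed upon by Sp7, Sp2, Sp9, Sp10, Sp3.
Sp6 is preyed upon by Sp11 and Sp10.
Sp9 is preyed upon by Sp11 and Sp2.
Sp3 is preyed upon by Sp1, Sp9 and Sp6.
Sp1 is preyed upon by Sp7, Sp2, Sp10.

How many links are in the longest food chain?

One longest chain: Sp8 → Sp3 → Sp9 → Sp2.
It has 4 species and 3 links.

3 links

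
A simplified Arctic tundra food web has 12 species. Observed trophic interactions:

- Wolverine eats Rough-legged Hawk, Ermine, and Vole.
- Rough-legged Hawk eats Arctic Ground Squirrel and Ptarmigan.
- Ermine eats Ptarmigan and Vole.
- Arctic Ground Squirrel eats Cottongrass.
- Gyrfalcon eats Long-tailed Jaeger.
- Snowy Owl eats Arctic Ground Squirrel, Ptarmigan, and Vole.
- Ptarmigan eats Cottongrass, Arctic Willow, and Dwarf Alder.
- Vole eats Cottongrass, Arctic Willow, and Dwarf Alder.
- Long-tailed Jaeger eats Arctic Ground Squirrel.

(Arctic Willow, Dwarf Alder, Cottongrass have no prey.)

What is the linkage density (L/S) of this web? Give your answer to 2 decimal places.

L/S = 1.58

There are L = 19 links among S = 12 species.
L/S = 19/12 = 1.5833 ≈ 1.58.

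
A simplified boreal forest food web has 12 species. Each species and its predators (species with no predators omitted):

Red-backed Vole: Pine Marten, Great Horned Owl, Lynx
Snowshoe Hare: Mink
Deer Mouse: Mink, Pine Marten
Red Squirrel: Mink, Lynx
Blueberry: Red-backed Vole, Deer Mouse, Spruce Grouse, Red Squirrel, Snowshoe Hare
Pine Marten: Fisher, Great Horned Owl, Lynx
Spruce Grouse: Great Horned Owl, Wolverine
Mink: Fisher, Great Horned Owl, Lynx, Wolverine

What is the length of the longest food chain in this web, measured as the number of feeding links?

3 links

One longest chain: Blueberry → Deer Mouse → Mink → Fisher.
It has 4 species and 3 links.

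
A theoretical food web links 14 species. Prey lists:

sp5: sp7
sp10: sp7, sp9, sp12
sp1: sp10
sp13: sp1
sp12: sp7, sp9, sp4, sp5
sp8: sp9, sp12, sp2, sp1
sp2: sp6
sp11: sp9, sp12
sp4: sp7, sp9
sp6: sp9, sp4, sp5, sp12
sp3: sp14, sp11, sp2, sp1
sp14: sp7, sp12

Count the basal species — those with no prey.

2

Basal species (no prey listed): sp7, sp9.
Count: 2.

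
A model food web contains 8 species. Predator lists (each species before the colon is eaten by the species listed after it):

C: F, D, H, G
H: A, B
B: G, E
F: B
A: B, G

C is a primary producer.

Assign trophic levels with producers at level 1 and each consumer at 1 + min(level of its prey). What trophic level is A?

C is a producer → level 1.
H eats C → level 2.
A eats H → level 3.
No prey of A is below level 2, so 3 is the minimum.

Trophic level 3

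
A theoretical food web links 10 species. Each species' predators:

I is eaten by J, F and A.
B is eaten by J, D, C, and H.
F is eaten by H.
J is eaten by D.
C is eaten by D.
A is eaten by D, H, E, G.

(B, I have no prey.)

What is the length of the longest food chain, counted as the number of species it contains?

One longest chain: I → A → G.
It has 3 species and 2 links.

3 species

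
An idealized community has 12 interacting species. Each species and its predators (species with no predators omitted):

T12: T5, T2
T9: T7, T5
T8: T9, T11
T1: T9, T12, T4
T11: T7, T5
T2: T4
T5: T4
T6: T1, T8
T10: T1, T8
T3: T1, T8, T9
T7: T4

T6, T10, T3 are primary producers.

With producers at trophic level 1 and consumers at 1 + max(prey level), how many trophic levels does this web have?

Producers (level 1): T6, T10, T3.
T6 → T1 → T9 → T7 → T4 gives T4 level 5.
No species has a prey at level 5, so no species reaches level 6.

5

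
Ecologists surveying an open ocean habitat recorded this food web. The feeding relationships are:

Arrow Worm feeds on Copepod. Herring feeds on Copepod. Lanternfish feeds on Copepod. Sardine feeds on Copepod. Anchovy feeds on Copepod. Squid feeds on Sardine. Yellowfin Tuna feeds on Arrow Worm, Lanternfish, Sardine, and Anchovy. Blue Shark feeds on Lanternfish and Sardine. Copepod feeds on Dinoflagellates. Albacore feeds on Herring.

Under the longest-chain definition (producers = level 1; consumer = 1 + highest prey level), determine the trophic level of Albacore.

Dinoflagellates is a producer → level 1.
Copepod eats Dinoflagellates → level 2.
Herring eats Copepod → level 3.
Albacore eats Herring → level 4.

Trophic level 4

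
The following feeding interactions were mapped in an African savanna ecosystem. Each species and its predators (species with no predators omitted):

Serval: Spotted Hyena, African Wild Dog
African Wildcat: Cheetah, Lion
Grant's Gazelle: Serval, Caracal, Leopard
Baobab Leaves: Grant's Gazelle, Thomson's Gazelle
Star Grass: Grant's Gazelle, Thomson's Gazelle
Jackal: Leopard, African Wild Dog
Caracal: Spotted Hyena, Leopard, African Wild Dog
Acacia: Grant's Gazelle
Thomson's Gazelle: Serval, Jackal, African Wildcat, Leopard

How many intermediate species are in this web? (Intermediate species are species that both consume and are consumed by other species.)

6

Intermediate species (has both prey and predators): Grant's Gazelle, Thomson's Gazelle, Serval, Jackal, Caracal, African Wildcat.
Count: 6.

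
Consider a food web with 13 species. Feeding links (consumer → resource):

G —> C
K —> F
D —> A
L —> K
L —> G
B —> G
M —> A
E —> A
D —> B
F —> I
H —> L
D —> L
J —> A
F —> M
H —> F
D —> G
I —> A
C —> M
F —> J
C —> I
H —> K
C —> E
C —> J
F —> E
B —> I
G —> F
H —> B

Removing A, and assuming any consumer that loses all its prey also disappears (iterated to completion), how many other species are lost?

Remove A.
Round 1: M (all prey gone), E (all prey gone), I (all prey gone), J (all prey gone) → extinct.
Round 2: F (all prey gone), C (all prey gone) → extinct.
Round 3: G (all prey gone), K (all prey gone) → extinct.
Round 4: B (all prey gone), L (all prey gone) → extinct.
Round 5: D (all prey gone), H (all prey gone) → extinct.
No further losses. Total secondary extinctions: 12.

12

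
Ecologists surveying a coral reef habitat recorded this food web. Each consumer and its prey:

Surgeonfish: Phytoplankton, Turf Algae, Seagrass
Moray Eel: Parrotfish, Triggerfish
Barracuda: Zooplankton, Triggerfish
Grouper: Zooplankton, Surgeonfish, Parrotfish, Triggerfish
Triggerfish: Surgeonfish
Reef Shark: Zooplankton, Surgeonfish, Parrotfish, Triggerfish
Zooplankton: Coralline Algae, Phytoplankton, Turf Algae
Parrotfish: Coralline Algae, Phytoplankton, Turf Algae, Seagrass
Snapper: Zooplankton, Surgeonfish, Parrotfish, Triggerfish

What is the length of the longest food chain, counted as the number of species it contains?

One longest chain: Phytoplankton → Surgeonfish → Triggerfish → Moray Eel.
It has 4 species and 3 links.

4 species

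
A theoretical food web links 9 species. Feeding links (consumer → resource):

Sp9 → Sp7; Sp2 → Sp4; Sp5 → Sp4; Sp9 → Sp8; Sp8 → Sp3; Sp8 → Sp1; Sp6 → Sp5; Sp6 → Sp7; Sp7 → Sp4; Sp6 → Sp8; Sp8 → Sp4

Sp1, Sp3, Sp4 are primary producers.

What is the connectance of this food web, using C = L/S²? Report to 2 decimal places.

The web has S = 9 species and L = 11 feeding links.
C = L / S² = 11 / 81 = 0.1358 ≈ 0.14.

C = 0.14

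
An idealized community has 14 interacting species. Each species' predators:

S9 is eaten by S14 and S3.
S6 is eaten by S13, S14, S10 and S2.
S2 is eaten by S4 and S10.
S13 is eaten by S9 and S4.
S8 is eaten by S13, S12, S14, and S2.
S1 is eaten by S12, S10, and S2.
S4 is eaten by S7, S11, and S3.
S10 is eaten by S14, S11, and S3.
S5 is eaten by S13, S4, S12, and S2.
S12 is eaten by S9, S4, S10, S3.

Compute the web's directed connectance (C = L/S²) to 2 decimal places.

The web has S = 14 species and L = 31 feeding links.
C = L / S² = 31 / 196 = 0.1582 ≈ 0.16.

C = 0.16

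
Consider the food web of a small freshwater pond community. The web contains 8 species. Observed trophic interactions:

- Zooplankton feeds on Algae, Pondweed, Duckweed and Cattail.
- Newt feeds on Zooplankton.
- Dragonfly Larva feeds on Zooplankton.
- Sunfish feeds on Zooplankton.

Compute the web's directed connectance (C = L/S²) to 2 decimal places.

The web has S = 8 species and L = 7 feeding links.
C = L / S² = 7 / 64 = 0.1094 ≈ 0.11.

C = 0.11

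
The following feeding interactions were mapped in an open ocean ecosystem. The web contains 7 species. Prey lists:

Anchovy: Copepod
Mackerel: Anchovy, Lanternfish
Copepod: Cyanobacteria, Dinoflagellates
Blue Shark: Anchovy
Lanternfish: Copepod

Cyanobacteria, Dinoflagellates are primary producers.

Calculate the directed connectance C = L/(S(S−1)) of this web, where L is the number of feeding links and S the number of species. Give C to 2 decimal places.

C = 0.17

The web has S = 7 species and L = 7 feeding links.
C = L / (S(S−1)) = 7 / 42 = 0.1667 ≈ 0.17.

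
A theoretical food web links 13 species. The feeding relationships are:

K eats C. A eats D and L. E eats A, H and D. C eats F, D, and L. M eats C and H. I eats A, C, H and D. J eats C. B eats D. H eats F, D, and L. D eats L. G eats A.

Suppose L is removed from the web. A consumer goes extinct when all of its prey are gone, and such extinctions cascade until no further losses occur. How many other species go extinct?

4

Remove L.
Round 1: D (all prey gone) → extinct.
Round 2: B (all prey gone), A (all prey gone) → extinct.
Round 3: G (all prey gone) → extinct.
No further losses. Total secondary extinctions: 4.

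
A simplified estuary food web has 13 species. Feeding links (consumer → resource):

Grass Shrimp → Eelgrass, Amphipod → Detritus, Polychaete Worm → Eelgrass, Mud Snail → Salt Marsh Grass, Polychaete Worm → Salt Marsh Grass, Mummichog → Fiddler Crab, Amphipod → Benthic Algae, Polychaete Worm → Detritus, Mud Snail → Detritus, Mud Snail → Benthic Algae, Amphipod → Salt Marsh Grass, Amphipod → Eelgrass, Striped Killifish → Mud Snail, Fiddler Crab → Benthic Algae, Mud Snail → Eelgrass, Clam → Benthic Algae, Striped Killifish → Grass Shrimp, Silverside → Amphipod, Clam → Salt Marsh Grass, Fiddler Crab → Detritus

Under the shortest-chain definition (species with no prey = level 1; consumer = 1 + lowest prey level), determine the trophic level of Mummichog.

Benthic Algae has no prey (basal) → level 1.
Fiddler Crab eats Benthic Algae → level 2.
Mummichog eats Fiddler Crab → level 3.
No prey of Mummichog is below level 2, so 3 is the minimum.

Trophic level 3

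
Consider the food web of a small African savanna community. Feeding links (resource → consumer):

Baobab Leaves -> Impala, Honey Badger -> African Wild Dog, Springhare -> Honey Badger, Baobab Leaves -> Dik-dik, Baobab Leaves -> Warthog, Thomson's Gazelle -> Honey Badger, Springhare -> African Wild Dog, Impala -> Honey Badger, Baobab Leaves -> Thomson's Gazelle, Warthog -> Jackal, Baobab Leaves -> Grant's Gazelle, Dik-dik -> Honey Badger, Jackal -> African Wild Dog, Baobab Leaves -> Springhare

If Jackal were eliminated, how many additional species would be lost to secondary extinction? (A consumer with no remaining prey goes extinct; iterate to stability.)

0

Remove Jackal.
Every predator of it retains at least one other prey: African Wild Dog still has Springhare, Honey Badger.
No consumer loses all prey, so no secondary extinctions occur.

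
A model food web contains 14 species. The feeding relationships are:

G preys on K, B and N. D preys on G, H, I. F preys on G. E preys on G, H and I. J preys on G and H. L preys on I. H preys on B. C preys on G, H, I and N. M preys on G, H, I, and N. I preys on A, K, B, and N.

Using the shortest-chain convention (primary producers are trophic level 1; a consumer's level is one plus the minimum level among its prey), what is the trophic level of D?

Trophic level 3

B is a producer → level 1.
G eats B → level 2.
D eats G → level 3.
No prey of D is below level 2, so 3 is the minimum.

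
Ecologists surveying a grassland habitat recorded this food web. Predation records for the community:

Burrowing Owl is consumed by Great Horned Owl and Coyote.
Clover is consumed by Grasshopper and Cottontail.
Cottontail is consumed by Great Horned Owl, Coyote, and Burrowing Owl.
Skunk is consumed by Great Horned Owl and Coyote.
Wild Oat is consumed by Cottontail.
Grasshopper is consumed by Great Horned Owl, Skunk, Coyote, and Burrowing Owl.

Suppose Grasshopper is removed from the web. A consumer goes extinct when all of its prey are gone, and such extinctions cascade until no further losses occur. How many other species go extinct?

1

Remove Grasshopper.
Round 1: Skunk (all prey gone) → extinct.
No further losses. Total secondary extinctions: 1.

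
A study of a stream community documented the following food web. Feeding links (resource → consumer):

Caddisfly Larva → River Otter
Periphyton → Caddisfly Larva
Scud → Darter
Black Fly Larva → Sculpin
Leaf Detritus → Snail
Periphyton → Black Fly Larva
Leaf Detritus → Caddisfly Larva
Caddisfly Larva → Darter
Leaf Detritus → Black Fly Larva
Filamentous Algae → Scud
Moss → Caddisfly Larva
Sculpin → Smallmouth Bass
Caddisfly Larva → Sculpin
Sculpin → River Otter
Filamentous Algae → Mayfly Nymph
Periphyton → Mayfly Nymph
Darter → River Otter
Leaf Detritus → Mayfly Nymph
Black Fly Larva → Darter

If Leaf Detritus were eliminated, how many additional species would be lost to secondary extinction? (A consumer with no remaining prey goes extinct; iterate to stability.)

1

Remove Leaf Detritus.
Round 1: Snail (all prey gone) → extinct.
No further losses. Total secondary extinctions: 1.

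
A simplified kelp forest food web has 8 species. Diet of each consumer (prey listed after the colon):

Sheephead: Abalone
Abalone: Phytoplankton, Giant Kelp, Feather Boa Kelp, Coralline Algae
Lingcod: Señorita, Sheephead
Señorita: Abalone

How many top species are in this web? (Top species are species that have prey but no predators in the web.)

1

Top species (has prey, but nothing eats it): Lingcod.
Count: 1.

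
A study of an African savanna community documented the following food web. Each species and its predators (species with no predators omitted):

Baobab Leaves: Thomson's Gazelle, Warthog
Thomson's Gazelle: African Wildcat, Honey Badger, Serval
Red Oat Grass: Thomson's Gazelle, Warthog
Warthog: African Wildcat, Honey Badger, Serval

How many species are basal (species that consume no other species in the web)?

2

Basal species (no prey listed): Baobab Leaves, Red Oat Grass.
Count: 2.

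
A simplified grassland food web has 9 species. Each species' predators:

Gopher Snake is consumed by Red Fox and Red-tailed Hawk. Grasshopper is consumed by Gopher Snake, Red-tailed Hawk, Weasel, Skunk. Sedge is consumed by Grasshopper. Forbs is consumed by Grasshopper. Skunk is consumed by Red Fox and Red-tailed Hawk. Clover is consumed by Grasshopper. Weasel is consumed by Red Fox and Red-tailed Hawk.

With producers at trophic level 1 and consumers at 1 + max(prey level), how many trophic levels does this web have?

Producers (level 1): Clover, Forbs, Sedge.
Clover → Grasshopper → Weasel → Red Fox gives Red Fox level 4.
No species has a prey at level 4, so no species reaches level 5.

4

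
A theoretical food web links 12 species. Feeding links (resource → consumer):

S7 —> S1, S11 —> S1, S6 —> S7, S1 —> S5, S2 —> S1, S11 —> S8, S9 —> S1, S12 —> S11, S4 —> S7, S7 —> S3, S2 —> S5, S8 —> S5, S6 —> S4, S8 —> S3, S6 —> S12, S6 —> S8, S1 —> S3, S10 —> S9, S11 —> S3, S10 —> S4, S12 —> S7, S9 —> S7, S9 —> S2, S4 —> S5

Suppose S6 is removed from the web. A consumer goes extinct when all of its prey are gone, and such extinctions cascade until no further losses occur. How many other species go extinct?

Remove S6.
Round 1: S12 (all prey gone) → extinct.
Round 2: S11 (all prey gone) → extinct.
Round 3: S8 (all prey gone) → extinct.
No further losses. Total secondary extinctions: 3.

3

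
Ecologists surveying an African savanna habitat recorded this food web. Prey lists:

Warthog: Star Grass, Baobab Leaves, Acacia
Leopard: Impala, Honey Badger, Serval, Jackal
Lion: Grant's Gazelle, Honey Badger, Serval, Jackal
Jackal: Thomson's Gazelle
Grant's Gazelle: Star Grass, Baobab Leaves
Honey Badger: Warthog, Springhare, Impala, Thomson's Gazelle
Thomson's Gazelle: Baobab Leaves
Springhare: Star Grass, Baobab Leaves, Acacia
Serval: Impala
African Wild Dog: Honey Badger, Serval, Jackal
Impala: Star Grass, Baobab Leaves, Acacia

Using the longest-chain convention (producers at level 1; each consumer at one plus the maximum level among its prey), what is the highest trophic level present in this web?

4

Producers (level 1): Star Grass, Baobab Leaves, Acacia.
Star Grass → Warthog → Honey Badger → African Wild Dog gives African Wild Dog level 4.
No species has a prey at level 4, so no species reaches level 5.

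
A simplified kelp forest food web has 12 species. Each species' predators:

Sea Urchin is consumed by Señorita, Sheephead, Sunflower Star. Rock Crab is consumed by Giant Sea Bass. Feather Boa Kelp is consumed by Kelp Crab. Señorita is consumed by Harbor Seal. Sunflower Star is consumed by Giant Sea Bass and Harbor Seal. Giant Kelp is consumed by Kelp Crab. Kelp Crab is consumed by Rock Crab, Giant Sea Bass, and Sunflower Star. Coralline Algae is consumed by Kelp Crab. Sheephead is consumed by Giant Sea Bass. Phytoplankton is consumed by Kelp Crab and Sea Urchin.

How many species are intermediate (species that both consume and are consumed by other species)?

Intermediate species (has both prey and predators): Sea Urchin, Kelp Crab, Señorita, Sheephead, Sunflower Star, Rock Crab.
Count: 6.

6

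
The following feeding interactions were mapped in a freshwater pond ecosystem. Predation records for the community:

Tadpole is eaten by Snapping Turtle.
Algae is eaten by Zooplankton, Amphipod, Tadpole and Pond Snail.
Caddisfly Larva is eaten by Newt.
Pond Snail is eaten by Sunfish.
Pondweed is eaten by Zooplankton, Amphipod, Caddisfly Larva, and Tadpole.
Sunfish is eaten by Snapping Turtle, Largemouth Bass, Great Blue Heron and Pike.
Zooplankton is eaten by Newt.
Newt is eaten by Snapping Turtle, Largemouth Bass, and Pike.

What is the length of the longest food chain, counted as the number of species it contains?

One longest chain: Algae → Pond Snail → Sunfish → Great Blue Heron.
It has 4 species and 3 links.

4 species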